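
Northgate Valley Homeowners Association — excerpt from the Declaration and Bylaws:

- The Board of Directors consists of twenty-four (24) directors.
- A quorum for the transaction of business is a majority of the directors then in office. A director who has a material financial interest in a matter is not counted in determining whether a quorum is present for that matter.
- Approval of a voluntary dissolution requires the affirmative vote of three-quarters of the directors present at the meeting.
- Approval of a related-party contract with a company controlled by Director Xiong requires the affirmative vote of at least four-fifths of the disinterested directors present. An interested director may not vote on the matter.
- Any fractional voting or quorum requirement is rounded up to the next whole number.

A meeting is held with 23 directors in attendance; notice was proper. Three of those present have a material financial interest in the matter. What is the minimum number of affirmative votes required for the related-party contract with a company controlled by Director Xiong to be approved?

The related-party contract with a company controlled by Director Xiong requires four-fifths of the disinterested directors present (23 − 3 = 20).
4/5 of 20 = 16.

16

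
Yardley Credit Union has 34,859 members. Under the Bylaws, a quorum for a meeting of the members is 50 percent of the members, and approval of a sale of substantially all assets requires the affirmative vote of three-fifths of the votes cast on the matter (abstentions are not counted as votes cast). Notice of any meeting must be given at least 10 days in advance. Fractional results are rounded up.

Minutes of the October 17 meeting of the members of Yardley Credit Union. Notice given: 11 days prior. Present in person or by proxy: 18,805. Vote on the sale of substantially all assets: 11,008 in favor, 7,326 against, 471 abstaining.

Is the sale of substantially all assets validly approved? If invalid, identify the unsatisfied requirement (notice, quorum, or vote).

Valid — all requirements satisfied.

Notice: 11 days given; 10 required. Satisfied.
Quorum: 50% of 34,859 = 17,429.50, rounded up to 17,430; 18,805 present. Satisfied.
Vote: requires three-fifths of the votes cast (18,805 − 471 abstaining = 18,334); 3/5 of 18334 = 11000.40, rounded up to 11001, so 11,001 needed; 11,008 in favor. Satisfied.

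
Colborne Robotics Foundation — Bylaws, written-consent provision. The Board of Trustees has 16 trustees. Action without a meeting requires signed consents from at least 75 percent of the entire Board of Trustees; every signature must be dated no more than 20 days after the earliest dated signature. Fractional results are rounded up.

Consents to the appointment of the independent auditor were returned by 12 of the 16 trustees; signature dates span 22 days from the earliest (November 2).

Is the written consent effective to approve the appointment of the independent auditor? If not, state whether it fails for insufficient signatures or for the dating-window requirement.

Not effective — dating-window requirement not satisfied.

Signatures required: at least 75 percent of 16 — 3/4 of 16 = 12, so 12 needed; 12 signed. Sufficient.
Dating window: the latest signature is 22 days after the earliest; the limit is 20 days. Outside the window.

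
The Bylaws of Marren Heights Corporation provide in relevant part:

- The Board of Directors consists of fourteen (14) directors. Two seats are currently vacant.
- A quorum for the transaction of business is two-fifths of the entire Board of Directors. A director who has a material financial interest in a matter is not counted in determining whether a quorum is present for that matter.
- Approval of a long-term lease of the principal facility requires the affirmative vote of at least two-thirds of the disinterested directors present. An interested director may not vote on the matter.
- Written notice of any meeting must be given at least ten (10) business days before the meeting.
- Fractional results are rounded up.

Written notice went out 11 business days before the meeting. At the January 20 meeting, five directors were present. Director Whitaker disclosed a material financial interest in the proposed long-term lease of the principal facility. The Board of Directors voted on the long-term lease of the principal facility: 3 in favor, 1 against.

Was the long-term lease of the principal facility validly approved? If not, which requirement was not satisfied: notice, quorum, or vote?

Notice: 11 business days given; 10 required (11 ≥ 10). Satisfied.
Quorum: 5 present, but the 1 interested director does not count, leaving 4. Quorum is 6. Not satisfied.
Vote: the long-term lease of the principal facility requires two-thirds of the disinterested directors present (5 − 1 = 4). 2/3 of 4 = 2.67, rounded up to 3, so 3 affirmative votes are needed; 3 voted in favor. Satisfied. (Moot — without a quorum no business can be validly transacted.)

Invalid — quorum requirement not satisfied.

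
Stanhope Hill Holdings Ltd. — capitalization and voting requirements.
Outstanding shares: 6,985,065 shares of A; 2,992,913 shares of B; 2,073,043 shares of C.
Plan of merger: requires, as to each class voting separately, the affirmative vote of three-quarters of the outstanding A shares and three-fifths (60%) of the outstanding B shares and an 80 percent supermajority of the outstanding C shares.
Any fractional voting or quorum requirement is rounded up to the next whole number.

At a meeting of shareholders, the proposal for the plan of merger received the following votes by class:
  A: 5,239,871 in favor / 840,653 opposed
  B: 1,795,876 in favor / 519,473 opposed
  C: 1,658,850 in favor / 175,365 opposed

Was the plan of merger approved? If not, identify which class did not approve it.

Approved — every class gave the required vote.

A: 3/4 of 6985065 = 5238798.75, rounded up to 5238799; 5,238,799 required, 5,239,871 in favor — approved.
B: 3/5 of 2992913 = 1795747.80, rounded up to 1795748; 1,795,748 required, 1,795,876 in favor — approved.
C: 4/5 of 2073043 = 1658434.40, rounded up to 1658435; 1,658,435 required, 1,658,850 in favor — approved.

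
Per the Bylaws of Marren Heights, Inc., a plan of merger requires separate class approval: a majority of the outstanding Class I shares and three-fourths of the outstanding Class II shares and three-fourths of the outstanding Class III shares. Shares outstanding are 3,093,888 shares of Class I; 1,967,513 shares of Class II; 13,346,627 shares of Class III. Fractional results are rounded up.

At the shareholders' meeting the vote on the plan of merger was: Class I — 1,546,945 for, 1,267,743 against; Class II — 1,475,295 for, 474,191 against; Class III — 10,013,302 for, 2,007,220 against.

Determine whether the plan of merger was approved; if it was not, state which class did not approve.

Not approved — the Class II shares did not give the required vote.

Class I: a majority of 3093888 is 1546945; 1,546,945 required, 1,546,945 in favor — approved.
Class II: 3/4 of 1967513 = 1475634.75, rounded up to 1475635; 1,475,635 required, 1,475,295 in favor — not approved.
Class III: 3/4 of 13346627 = 10009970.25, rounded up to 10009971; 10,009,971 required, 10,013,302 in favor — approved.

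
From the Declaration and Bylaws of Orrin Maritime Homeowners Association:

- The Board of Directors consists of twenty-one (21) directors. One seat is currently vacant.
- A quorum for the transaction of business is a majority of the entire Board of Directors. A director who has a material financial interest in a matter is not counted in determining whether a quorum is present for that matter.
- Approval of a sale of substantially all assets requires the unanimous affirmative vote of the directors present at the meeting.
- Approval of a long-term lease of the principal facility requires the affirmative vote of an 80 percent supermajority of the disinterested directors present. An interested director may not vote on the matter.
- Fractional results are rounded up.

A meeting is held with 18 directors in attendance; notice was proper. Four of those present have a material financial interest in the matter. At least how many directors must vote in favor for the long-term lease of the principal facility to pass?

The long-term lease of the principal facility requires four-fifths of the disinterested directors present (18 − 4 = 14).
4/5 of 14 = 11.20, rounded up to 12.

12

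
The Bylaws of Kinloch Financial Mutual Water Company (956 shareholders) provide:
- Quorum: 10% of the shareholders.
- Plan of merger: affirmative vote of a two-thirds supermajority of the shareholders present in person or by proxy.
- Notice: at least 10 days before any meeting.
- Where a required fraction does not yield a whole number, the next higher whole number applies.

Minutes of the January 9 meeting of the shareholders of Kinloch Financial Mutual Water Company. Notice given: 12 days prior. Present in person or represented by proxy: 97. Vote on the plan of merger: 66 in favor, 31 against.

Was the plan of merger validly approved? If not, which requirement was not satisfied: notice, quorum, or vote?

Valid — all requirements satisfied.

Notice: 12 days given; 10 required. Satisfied.
Quorum: 10% of 956 = 95.60, rounded up to 96; 97 present. Satisfied.
Vote: requires two-thirds of those present (97); 2/3 of 97 = 64.67, rounded up to 65, so 65 needed; 66 in favor. Satisfied.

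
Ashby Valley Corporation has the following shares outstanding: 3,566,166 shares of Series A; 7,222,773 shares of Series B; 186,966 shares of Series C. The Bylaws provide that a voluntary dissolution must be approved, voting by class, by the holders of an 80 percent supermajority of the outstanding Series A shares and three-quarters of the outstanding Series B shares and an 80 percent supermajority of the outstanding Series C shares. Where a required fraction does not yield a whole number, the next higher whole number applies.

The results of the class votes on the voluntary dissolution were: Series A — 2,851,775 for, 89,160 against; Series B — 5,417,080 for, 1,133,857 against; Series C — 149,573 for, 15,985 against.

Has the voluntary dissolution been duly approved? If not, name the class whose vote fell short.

Not approved — the Series A shares did not give the required vote.

Series A: 4/5 of 3566166 = 2852932.80, rounded up to 2852933; 2,852,933 required, 2,851,775 in favor — not approved.
Series B: 3/4 of 7222773 = 5417079.75, rounded up to 5417080; 5,417,080 required, 5,417,080 in favor — approved.
Series C: 4/5 of 186966 = 149572.80, rounded up to 149573; 149,573 required, 149,573 in favor — approved.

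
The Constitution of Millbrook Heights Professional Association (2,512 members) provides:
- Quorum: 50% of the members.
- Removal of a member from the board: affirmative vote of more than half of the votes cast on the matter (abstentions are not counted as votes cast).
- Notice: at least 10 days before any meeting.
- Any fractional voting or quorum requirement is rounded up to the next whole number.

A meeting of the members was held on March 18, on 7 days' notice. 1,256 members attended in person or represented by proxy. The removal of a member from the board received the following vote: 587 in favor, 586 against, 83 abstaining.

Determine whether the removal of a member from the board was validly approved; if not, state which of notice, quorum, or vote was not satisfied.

Invalid — notice requirement not satisfied.

Notice: 7 days given; 10 required. Not satisfied.
Quorum: 50% of 2,512 = 1,256; 1,256 present. Satisfied.
Vote: requires a majority of the votes cast (1,256 − 83 abstaining = 1,173); a majority of 1173 is 587, so 587 needed; 587 in favor. Satisfied.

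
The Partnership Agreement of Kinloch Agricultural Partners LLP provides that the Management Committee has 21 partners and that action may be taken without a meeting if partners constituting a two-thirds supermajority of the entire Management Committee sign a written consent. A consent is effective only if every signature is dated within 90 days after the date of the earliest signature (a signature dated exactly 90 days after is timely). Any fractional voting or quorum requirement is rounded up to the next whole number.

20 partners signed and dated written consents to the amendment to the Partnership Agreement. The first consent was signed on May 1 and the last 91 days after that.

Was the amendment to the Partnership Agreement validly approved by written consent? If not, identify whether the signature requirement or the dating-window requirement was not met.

Not effective — dating-window requirement not satisfied.

Signatures required: a two-thirds supermajority of 21 — 2/3 of 21 = 14, so 14 needed; 20 signed. Sufficient.
Dating window: the latest signature is 91 days after the earliest; the limit is 90 days. Outside the window.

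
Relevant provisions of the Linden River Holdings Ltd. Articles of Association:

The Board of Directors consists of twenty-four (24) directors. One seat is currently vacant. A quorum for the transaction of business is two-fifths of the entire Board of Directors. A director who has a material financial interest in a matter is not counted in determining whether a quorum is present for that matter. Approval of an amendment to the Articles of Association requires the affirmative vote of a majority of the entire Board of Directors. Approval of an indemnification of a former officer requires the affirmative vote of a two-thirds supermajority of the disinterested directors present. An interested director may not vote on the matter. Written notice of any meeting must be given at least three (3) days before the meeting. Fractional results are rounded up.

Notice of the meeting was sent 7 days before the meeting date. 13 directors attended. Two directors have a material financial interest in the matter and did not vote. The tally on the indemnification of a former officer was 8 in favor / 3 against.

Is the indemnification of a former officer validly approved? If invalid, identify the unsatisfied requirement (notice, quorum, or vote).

Notice: 7 days given; 3 required (7 ≥ 3). Satisfied.
Quorum: 13 present, but the 2 interested directors do not count, leaving 11. Quorum is 10. Satisfied.
Vote: the indemnification of a former officer requires two-thirds of the disinterested directors present (13 − 2 = 11). 2/3 of 11 = 7.33, rounded up to 8, so 8 affirmative votes are needed; 8 voted in favor. Satisfied.

Valid — all requirements satisfied.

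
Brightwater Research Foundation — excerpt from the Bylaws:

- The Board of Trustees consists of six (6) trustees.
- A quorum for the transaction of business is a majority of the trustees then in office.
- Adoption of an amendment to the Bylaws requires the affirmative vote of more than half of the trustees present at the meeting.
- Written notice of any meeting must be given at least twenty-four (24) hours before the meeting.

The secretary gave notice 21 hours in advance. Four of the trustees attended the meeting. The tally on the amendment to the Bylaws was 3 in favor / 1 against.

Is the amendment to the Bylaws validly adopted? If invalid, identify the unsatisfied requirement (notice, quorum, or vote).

Invalid — notice requirement not satisfied.

Notice: 21 hours given; 24 required (21 < 24). Not satisfied.
Quorum: 4 present; quorum is 4. Satisfied.
Vote: the amendment to the Bylaws requires a majority of the trustees present (4). A majority of 4 is 3, so 3 affirmative votes are needed; 3 voted in favor. Satisfied.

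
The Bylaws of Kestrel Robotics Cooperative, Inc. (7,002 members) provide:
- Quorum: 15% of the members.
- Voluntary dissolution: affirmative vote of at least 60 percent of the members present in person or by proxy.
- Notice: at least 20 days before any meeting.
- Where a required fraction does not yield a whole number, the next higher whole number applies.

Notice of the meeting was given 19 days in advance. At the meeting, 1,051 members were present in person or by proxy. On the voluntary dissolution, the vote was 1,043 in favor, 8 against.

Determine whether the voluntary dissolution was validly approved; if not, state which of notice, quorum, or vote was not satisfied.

Notice: 19 days given; 20 required. Not satisfied.
Quorum: 15% of 7,002 = 1,050.30, rounded up to 1,051; 1,051 present. Satisfied.
Vote: requires three-fifths of those present (1,051); 3/5 of 1051 = 630.60, rounded up to 631, so 631 needed; 1,043 in favor. Satisfied.

Invalid — notice requirement not satisfied.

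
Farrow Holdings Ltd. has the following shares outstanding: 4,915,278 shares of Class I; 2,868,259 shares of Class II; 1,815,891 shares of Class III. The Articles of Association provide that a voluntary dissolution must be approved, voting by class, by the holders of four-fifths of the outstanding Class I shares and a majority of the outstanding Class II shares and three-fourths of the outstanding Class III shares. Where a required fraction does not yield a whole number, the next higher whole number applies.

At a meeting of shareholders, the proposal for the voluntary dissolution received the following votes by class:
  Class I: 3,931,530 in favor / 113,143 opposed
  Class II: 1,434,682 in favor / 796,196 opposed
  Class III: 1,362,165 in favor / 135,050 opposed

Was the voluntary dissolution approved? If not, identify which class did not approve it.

Not approved — the Class I shares did not give the required vote.

Class I: 4/5 of 4915278 = 3932222.40, rounded up to 3932223; 3,932,223 required, 3,931,530 in favor — not approved.
Class II: a majority of 2868259 is 1434130; 1,434,130 required, 1,434,682 in favor — approved.
Class III: 3/4 of 1815891 = 1361918.25, rounded up to 1361919; 1,361,919 required, 1,362,165 in favor — approved.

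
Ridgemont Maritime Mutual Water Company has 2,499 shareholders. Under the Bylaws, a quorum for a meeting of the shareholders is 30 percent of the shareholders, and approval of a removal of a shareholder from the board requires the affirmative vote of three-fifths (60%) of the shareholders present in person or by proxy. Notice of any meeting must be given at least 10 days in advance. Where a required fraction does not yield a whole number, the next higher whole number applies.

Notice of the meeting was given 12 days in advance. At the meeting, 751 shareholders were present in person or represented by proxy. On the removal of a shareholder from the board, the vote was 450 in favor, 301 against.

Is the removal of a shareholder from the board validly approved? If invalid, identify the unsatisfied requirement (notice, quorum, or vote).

Notice: 12 days given; 10 required. Satisfied.
Quorum: 30% of 2,499 = 749.70, rounded up to 750; 751 present. Satisfied.
Vote: requires three-fifths of those present (751); 3/5 of 751 = 450.60, rounded up to 451, so 451 needed; 450 in favor. Not satisfied.

Invalid — vote requirement not satisfied.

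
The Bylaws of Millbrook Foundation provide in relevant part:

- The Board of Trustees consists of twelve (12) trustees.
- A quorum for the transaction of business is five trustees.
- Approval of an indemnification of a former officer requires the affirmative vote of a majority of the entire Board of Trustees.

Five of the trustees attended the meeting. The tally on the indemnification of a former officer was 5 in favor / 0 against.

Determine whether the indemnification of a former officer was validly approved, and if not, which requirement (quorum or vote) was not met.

Quorum: 5 present; quorum is 5. Satisfied.
Vote: the indemnification of a former officer requires a majority of the entire Board of Trustees (12). A majority of 12 is 7, so 7 affirmative votes are needed; 5 voted in favor. Not satisfied.

Invalid — vote requirement not satisfied.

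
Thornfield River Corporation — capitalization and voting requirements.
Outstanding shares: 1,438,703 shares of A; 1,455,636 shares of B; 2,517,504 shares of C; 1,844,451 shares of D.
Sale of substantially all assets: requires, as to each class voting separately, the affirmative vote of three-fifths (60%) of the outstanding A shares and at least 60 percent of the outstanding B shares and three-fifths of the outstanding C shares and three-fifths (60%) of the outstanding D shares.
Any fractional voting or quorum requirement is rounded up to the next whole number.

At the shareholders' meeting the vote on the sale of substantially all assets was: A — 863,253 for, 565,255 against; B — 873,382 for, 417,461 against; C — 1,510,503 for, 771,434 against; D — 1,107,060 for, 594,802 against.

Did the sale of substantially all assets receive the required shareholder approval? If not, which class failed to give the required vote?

A: 3/5 of 1438703 = 863221.80, rounded up to 863222; 863,222 required, 863,253 in favor — approved.
B: 3/5 of 1455636 = 873381.60, rounded up to 873382; 873,382 required, 873,382 in favor — approved.
C: 3/5 of 2517504 = 1510502.40, rounded up to 1510503; 1,510,503 required, 1,510,503 in favor — approved.
D: 3/5 of 1844451 = 1106670.60, rounded up to 1106671; 1,106,671 required, 1,107,060 in favor — approved.

Approved — every class gave the required vote.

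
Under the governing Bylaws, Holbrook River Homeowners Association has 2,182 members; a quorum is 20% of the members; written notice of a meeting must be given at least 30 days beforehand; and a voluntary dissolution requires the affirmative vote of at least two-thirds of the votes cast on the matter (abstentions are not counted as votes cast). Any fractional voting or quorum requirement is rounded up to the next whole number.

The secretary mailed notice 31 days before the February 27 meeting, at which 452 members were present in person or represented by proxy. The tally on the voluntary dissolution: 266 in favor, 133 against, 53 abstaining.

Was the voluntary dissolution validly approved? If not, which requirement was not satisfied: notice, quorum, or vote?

Notice: 31 days given; 30 required. Satisfied.
Quorum: 20% of 2,182 = 436.40, rounded up to 437; 452 present. Satisfied.
Vote: requires two-thirds of the votes cast (452 − 53 abstaining = 399); 2/3 of 399 = 266, so 266 needed; 266 in favor. Satisfied.

Valid — all requirements satisfied.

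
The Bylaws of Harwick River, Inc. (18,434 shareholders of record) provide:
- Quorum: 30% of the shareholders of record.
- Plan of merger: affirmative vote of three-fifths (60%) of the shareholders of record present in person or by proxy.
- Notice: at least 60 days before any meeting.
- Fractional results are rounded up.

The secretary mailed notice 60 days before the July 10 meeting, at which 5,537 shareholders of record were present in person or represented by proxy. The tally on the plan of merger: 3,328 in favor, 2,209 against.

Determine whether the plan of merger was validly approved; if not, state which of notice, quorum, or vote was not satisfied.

Notice: 60 days given; 60 required. Satisfied.
Quorum: 30% of 18,434 = 5,530.20, rounded up to 5,531; 5,537 present. Satisfied.
Vote: requires three-fifths of those present (5,537); 3/5 of 5537 = 3322.20, rounded up to 3323, so 3,323 needed; 3,328 in favor. Satisfied.

Valid — all requirements satisfied.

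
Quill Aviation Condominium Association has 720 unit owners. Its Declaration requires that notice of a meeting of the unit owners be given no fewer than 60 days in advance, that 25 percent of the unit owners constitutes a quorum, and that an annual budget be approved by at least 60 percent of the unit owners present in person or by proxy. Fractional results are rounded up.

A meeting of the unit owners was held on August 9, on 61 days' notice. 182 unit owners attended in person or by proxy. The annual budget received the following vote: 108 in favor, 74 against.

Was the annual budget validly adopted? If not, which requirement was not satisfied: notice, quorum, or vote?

Notice: 61 days given; 60 required. Satisfied.
Quorum: 25% of 720 = 180; 182 present. Satisfied.
Vote: requires three-fifths of those present (182); 3/5 of 182 = 109.20, rounded up to 110, so 110 needed; 108 in favor. Not satisfied.

Invalid — vote requirement not satisfied.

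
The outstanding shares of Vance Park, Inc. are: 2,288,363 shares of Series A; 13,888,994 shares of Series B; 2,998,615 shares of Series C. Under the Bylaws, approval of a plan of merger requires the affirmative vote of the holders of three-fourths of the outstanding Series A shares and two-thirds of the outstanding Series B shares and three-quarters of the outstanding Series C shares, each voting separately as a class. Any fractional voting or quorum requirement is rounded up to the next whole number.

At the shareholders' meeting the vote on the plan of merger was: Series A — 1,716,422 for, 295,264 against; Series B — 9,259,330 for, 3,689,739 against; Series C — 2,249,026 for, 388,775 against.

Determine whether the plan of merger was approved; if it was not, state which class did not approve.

Approved — every class gave the required vote.

Series A: 3/4 of 2288363 = 1716272.25, rounded up to 1716273; 1,716,273 required, 1,716,422 in favor — approved.
Series B: 2/3 of 13888994 = 9259329.33, rounded up to 9259330; 9,259,330 required, 9,259,330 in favor — approved.
Series C: 3/4 of 2998615 = 2248961.25, rounded up to 2248962; 2,248,962 required, 2,249,026 in favor — approved.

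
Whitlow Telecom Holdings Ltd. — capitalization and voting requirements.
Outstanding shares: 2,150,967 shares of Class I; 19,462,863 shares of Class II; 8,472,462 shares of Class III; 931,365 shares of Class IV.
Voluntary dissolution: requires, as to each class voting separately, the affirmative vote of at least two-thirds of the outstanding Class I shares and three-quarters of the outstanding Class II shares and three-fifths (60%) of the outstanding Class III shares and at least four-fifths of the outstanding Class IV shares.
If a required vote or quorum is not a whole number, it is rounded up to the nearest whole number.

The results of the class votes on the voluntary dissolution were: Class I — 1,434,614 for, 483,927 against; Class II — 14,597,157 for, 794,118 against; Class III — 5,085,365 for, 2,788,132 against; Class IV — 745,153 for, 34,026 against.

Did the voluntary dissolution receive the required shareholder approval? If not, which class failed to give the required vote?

Approved — every class gave the required vote.

Class I: 2/3 of 2150967 = 1433978; 1,433,978 required, 1,434,614 in favor — approved.
Class II: 3/4 of 19462863 = 14597147.25, rounded up to 14597148; 14,597,148 required, 14,597,157 in favor — approved.
Class III: 3/5 of 8472462 = 5083477.20, rounded up to 5083478; 5,083,478 required, 5,085,365 in favor — approved.
Class IV: 4/5 of 931365 = 745092; 745,092 required, 745,153 in favor — approved.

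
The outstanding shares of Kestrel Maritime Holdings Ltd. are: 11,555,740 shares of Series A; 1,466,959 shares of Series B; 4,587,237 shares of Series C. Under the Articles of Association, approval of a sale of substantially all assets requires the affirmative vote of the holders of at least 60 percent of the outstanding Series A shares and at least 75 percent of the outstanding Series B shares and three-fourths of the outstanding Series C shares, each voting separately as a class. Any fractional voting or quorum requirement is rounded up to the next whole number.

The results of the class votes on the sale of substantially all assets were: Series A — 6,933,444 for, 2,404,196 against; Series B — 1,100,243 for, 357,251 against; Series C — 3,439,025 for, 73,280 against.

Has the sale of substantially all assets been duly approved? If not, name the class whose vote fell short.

Series A: 3/5 of 11555740 = 6933444; 6,933,444 required, 6,933,444 in favor — approved.
Series B: 3/4 of 1466959 = 1100219.25, rounded up to 1100220; 1,100,220 required, 1,100,243 in favor — approved.
Series C: 3/4 of 4587237 = 3440427.75, rounded up to 3440428; 3,440,428 required, 3,439,025 in favor — not approved.

Not approved — the Series C shares did not give the required vote.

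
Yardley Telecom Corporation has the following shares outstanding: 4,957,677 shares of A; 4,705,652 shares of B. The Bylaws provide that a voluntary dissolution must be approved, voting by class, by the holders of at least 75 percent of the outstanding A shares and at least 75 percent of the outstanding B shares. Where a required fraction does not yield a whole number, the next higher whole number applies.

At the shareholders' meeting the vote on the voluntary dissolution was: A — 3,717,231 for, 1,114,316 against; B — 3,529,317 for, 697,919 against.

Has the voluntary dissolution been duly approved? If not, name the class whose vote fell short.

A: 3/4 of 4957677 = 3718257.75, rounded up to 3718258; 3,718,258 required, 3,717,231 in favor — not approved.
B: 3/4 of 4705652 = 3529239; 3,529,239 required, 3,529,317 in favor — approved.

Not approved — the A shares did not give the required vote.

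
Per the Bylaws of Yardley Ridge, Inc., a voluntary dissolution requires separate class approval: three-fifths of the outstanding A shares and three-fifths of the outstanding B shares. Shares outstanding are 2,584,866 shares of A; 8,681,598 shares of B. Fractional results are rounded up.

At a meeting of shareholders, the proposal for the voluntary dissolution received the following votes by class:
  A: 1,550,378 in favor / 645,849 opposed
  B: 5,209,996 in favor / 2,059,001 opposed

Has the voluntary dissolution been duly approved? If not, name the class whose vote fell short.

Not approved — the A shares did not give the required vote.

A: 3/5 of 2584866 = 1550919.60, rounded up to 1550920; 1,550,920 required, 1,550,378 in favor — not approved.
B: 3/5 of 8681598 = 5208958.80, rounded up to 5208959; 5,208,959 required, 5,209,996 in favor — approved.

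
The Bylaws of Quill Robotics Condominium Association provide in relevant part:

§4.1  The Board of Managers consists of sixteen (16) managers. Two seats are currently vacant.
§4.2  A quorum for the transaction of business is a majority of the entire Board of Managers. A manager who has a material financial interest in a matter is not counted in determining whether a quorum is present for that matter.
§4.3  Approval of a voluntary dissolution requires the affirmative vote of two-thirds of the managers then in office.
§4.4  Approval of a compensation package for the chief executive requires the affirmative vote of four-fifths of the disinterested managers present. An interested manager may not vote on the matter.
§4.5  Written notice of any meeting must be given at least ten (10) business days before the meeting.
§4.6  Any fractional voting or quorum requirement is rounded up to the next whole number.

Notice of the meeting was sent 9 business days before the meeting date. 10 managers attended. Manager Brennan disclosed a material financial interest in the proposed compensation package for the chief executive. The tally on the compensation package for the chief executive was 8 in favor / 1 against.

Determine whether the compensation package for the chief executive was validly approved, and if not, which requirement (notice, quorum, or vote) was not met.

Invalid — notice requirement not satisfied.

Notice: 9 business days given; 10 required (9 < 10). Not satisfied.
Quorum: 10 present, but the 1 interested manager does not count, leaving 9. Quorum is 9. Satisfied.
Vote: the compensation package for the chief executive requires four-fifths of the disinterested managers present (10 − 1 = 9). 4/5 of 9 = 7.20, rounded up to 8, so 8 affirmative votes are needed; 8 voted in favor. Satisfied.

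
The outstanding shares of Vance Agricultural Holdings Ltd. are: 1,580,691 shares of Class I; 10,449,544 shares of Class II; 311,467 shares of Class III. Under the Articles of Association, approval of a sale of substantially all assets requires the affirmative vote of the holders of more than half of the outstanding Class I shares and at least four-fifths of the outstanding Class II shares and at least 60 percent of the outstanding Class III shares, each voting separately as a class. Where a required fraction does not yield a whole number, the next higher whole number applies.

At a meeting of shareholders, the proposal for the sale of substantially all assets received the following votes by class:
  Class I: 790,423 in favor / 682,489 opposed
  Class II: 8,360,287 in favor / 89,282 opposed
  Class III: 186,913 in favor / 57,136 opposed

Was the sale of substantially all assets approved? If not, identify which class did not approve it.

Approved — every class gave the required vote.

Class I: a majority of 1580691 is 790346; 790,346 required, 790,423 in favor — approved.
Class II: 4/5 of 10449544 = 8359635.20, rounded up to 8359636; 8,359,636 required, 8,360,287 in favor — approved.
Class III: 3/5 of 311467 = 186880.20, rounded up to 186881; 186,881 required, 186,913 in favor — approved.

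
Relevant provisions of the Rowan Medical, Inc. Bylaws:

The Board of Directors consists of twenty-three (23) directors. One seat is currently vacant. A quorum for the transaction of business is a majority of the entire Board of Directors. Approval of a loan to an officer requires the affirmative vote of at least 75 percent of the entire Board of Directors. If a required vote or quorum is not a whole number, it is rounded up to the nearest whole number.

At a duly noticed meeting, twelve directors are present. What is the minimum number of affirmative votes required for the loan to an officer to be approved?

The loan to an officer requires three-fourths of the entire Board of Directors (23).
3/4 of 23 = 17.25, rounded up to 18.
(Only 12 can vote, so the loan to an officer cannot pass at this meeting, but the required vote is still 18.)

18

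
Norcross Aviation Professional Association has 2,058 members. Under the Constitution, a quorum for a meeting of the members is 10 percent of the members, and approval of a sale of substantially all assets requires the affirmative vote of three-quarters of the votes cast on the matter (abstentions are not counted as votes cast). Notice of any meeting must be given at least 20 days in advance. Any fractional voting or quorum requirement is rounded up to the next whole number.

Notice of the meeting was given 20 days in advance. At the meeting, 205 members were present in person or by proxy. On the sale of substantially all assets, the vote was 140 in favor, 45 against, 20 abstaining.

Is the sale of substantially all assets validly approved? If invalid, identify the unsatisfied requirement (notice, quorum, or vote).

Invalid — quorum requirement not satisfied.

Notice: 20 days given; 20 required. Satisfied.
Quorum: 10% of 2,058 = 205.80, rounded up to 206; 205 present. Not satisfied.
Vote: requires three-fourths of the votes cast (205 − 20 abstaining = 185); 3/4 of 185 = 138.75, rounded up to 139, so 139 needed; 140 in favor. Satisfied.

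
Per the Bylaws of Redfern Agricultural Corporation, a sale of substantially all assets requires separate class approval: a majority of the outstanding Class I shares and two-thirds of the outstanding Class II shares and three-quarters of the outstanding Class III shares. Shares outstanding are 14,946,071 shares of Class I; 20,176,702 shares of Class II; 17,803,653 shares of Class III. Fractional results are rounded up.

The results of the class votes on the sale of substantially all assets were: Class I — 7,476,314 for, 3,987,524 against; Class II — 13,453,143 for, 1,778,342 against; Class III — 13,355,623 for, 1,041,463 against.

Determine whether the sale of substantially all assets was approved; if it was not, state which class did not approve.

Class I: a majority of 14946071 is 7473036; 7,473,036 required, 7,476,314 in favor — approved.
Class II: 2/3 of 20176702 = 13451134.67, rounded up to 13451135; 13,451,135 required, 13,453,143 in favor — approved.
Class III: 3/4 of 17803653 = 13352739.75, rounded up to 13352740; 13,352,740 required, 13,355,623 in favor — approved.

Approved — every class gave the required vote.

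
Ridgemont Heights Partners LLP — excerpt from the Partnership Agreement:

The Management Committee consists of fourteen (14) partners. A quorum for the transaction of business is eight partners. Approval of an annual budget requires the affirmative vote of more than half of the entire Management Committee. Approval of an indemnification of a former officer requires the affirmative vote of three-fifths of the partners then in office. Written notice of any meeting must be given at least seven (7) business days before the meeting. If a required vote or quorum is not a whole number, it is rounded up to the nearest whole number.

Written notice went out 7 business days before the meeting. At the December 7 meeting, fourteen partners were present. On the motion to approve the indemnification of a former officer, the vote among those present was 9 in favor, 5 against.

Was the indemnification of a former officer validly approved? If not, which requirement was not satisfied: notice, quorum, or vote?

Valid — all requirements satisfied.

Notice: 7 business days given; 7 required (7 ≥ 7). Satisfied.
Quorum: 14 present; quorum is 8. Satisfied.
Vote: the indemnification of a former officer requires three-fifths of the partners then in office (14). 3/5 of 14 = 8.40, rounded up to 9, so 9 affirmative votes are needed; 9 voted in favor. Satisfied.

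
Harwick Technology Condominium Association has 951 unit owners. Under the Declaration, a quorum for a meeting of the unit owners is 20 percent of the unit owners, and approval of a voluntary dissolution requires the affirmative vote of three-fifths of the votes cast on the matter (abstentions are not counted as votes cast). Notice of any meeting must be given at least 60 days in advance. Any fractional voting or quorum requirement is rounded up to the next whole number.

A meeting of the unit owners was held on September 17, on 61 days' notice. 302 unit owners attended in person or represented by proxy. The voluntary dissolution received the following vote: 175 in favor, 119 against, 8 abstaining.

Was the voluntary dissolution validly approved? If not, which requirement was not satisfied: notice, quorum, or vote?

Invalid — vote requirement not satisfied.

Notice: 61 days given; 60 required. Satisfied.
Quorum: 20% of 951 = 190.20, rounded up to 191; 302 present. Satisfied.
Vote: requires three-fifths of the votes cast (302 − 8 abstaining = 294); 3/5 of 294 = 176.40, rounded up to 177, so 177 needed; 175 in favor. Not satisfied.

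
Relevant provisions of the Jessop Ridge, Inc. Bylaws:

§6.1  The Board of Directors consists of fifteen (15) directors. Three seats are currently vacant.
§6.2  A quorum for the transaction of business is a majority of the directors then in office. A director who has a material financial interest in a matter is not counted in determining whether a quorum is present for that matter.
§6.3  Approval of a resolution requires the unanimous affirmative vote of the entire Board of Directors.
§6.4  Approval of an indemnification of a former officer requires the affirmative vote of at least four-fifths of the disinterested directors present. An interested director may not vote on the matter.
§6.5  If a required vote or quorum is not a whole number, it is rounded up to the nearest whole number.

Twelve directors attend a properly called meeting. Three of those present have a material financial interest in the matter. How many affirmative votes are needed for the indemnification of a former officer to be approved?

8

The indemnification of a former officer requires four-fifths of the disinterested directors present (12 − 3 = 9).
4/5 of 9 = 7.20, rounded up to 8.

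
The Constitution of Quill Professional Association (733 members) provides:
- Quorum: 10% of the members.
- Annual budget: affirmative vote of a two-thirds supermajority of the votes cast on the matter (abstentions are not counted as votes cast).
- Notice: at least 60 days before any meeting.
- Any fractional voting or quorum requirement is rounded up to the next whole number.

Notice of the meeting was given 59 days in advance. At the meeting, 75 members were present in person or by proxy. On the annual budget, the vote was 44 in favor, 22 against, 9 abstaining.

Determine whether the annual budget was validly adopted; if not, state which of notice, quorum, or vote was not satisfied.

Invalid — notice requirement not satisfied.

Notice: 59 days given; 60 required. Not satisfied.
Quorum: 10% of 733 = 73.30, rounded up to 74; 75 present. Satisfied.
Vote: requires two-thirds of the votes cast (75 − 9 abstaining = 66); 2/3 of 66 = 44, so 44 needed; 44 in favor. Satisfied.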